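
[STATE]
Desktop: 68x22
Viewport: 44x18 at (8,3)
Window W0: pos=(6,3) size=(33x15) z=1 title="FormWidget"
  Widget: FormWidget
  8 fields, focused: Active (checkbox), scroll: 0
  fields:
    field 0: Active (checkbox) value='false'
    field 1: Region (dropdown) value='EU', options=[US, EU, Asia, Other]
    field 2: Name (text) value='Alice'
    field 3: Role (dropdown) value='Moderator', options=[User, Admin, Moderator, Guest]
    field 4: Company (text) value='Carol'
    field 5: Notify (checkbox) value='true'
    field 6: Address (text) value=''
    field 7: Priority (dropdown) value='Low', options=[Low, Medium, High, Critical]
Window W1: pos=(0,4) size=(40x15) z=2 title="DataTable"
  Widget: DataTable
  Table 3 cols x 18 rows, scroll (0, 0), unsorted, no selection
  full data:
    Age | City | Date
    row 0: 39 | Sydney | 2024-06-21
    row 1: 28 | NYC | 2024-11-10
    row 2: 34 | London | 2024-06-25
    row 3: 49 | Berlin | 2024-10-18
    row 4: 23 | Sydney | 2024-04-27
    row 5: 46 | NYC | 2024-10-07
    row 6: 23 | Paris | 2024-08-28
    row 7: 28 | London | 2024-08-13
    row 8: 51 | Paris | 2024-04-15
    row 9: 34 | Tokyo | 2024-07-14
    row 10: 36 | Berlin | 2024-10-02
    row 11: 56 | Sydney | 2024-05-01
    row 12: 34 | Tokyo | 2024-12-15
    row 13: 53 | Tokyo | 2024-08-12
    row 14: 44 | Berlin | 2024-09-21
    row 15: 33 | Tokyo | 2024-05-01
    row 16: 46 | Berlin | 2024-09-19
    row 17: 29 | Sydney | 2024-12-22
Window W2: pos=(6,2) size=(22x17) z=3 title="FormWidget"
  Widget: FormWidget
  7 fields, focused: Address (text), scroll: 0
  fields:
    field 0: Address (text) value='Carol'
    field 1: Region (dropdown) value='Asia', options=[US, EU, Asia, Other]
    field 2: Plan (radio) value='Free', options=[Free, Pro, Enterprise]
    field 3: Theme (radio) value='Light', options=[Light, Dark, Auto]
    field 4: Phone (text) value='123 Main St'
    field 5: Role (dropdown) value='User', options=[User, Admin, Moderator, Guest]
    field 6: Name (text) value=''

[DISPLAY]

FormWidget         ┃━━━━━━━━━━┓             
───────────────────┨━━━━━━━━━━━┓            
 Address:    [Caro]┃           ┃            
 Region:     [Asi▼]┃───────────┨            
 Plan:       (●) Fr┃           ┃            
 Theme:      (●) Li┃           ┃            
 Phone:      [123 ]┃           ┃            
 Role:       [Use▼]┃           ┃            
 Name:       [    ]┃           ┃            
                   ┃           ┃            
                   ┃           ┃            
                   ┃           ┃            
                   ┃           ┃            
                   ┃           ┃            
                   ┃           ┃            
━━━━━━━━━━━━━━━━━━━┛━━━━━━━━━━━┛            
                                            
                                            


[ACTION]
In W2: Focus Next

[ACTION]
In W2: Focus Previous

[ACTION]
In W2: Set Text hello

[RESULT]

FormWidget         ┃━━━━━━━━━━┓             
───────────────────┨━━━━━━━━━━━┓            
 Address:    [hell]┃           ┃            
 Region:     [Asi▼]┃───────────┨            
 Plan:       (●) Fr┃           ┃            
 Theme:      (●) Li┃           ┃            
 Phone:      [123 ]┃           ┃            
 Role:       [Use▼]┃           ┃            
 Name:       [    ]┃           ┃            
                   ┃           ┃            
                   ┃           ┃            
                   ┃           ┃            
                   ┃           ┃            
                   ┃           ┃            
                   ┃           ┃            
━━━━━━━━━━━━━━━━━━━┛━━━━━━━━━━━┛            
                                            
                                            


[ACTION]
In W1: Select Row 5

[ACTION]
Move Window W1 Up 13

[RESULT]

FormWidget         ┃           ┃            
───────────────────┨           ┃            
 Address:    [hell]┃           ┃            
 Region:     [Asi▼]┃           ┃            
 Plan:       (●) Fr┃           ┃            
 Theme:      (●) Li┃           ┃            
 Phone:      [123 ]┃           ┃            
 Role:       [Use▼]┃           ┃            
 Name:       [    ]┃           ┃            
                   ┃           ┃            
                   ┃           ┃            
                   ┃━━━━━━━━━━━┛            
                   ┃          ┃             
                   ┃          ┃             
                   ┃━━━━━━━━━━┛             
━━━━━━━━━━━━━━━━━━━┛                        
                                            
                                            


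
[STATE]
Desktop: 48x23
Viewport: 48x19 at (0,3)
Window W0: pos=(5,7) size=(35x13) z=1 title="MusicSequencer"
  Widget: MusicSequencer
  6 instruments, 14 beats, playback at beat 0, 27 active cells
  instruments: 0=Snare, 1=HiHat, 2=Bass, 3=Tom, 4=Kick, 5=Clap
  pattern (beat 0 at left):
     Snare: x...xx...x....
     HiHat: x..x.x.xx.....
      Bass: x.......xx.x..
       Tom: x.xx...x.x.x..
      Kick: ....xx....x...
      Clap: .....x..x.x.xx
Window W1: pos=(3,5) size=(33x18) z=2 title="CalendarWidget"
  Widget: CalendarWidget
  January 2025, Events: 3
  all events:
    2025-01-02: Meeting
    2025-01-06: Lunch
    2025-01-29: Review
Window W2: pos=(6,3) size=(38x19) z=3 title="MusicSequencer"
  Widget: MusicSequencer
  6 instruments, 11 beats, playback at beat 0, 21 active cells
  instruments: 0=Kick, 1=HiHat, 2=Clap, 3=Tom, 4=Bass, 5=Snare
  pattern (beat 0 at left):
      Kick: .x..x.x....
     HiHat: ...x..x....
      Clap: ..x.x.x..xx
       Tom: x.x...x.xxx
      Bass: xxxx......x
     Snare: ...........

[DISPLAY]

      ┏━━━━━━━━━━━━━━━━━━━━━━━━━━━━━━━━━━━━┓    
      ┃ MusicSequencer                     ┃    
   ┏━━┠────────────────────────────────────┨    
   ┃ C┃      ▼1234567890                   ┃    
   ┠──┃  Kick·█··█·█····                   ┃    
   ┃  ┃ HiHat···█··█····                   ┃    
   ┃Mo┃  Clap··█·█·█··██                   ┃    
   ┃  ┃   Tom█·█···█·███                   ┃    
   ┃ 6┃  Bass████······█                   ┃    
   ┃13┃ Snare···········                   ┃    
   ┃20┃                                    ┃    
   ┃27┃                                    ┃    
   ┃  ┃                                    ┃    
   ┃  ┃                                    ┃    
   ┃  ┃                                    ┃    
   ┃  ┃                                    ┃    
   ┃  ┃                                    ┃    
   ┃  ┃                                    ┃    
   ┃  ┗━━━━━━━━━━━━━━━━━━━━━━━━━━━━━━━━━━━━┛    


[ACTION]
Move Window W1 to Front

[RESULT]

      ┏━━━━━━━━━━━━━━━━━━━━━━━━━━━━━━━━━━━━┓    
      ┃ MusicSequencer                     ┃    
   ┏━━━━━━━━━━━━━━━━━━━━━━━━━━━━━━━┓───────┨    
   ┃ CalendarWidget                ┃       ┃    
   ┠───────────────────────────────┨       ┃    
   ┃          January 2025         ┃       ┃    
   ┃Mo Tu We Th Fr Sa Su           ┃       ┃    
   ┃       1  2*  3  4  5          ┃       ┃    
   ┃ 6*  7  8  9 10 11 12          ┃       ┃    
   ┃13 14 15 16 17 18 19           ┃       ┃    
   ┃20 21 22 23 24 25 26           ┃       ┃    
   ┃27 28 29* 30 31                ┃       ┃    
   ┃                               ┃       ┃    
   ┃                               ┃       ┃    
   ┃                               ┃       ┃    
   ┃                               ┃       ┃    
   ┃                               ┃       ┃    
   ┃                               ┃       ┃    
   ┃                               ┃━━━━━━━┛    


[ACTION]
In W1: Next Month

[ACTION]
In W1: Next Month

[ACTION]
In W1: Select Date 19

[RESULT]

      ┏━━━━━━━━━━━━━━━━━━━━━━━━━━━━━━━━━━━━┓    
      ┃ MusicSequencer                     ┃    
   ┏━━━━━━━━━━━━━━━━━━━━━━━━━━━━━━━┓───────┨    
   ┃ CalendarWidget                ┃       ┃    
   ┠───────────────────────────────┨       ┃    
   ┃           March 2025          ┃       ┃    
   ┃Mo Tu We Th Fr Sa Su           ┃       ┃    
   ┃                1  2           ┃       ┃    
   ┃ 3  4  5  6  7  8  9           ┃       ┃    
   ┃10 11 12 13 14 15 16           ┃       ┃    
   ┃17 18 [19] 20 21 22 23         ┃       ┃    
   ┃24 25 26 27 28 29 30           ┃       ┃    
   ┃31                             ┃       ┃    
   ┃                               ┃       ┃    
   ┃                               ┃       ┃    
   ┃                               ┃       ┃    
   ┃                               ┃       ┃    
   ┃                               ┃       ┃    
   ┃                               ┃━━━━━━━┛    


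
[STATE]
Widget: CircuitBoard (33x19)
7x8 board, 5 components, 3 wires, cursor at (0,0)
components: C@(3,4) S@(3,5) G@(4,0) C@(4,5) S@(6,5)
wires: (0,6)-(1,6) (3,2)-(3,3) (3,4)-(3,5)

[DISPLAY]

   0 1 2 3 4 5 6                 
0  [.]                      ·    
                            │    
1                           ·    
                                 
2                                
                                 
3           · ─ ·   C ─ S        
                                 
4   G                   C        
                                 
5                                
                                 
6                       S        
                                 
7                                
Cursor: (0,0)                    
                                 
                                 


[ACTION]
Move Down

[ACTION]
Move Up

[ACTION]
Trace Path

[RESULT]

   0 1 2 3 4 5 6                 
0  [.]                      ·    
                            │    
1                           ·    
                                 
2                                
                                 
3           · ─ ·   C ─ S        
                                 
4   G                   C        
                                 
5                                
                                 
6                       S        
                                 
7                                
Cursor: (0,0)  Trace: No connecti
                                 
                                 


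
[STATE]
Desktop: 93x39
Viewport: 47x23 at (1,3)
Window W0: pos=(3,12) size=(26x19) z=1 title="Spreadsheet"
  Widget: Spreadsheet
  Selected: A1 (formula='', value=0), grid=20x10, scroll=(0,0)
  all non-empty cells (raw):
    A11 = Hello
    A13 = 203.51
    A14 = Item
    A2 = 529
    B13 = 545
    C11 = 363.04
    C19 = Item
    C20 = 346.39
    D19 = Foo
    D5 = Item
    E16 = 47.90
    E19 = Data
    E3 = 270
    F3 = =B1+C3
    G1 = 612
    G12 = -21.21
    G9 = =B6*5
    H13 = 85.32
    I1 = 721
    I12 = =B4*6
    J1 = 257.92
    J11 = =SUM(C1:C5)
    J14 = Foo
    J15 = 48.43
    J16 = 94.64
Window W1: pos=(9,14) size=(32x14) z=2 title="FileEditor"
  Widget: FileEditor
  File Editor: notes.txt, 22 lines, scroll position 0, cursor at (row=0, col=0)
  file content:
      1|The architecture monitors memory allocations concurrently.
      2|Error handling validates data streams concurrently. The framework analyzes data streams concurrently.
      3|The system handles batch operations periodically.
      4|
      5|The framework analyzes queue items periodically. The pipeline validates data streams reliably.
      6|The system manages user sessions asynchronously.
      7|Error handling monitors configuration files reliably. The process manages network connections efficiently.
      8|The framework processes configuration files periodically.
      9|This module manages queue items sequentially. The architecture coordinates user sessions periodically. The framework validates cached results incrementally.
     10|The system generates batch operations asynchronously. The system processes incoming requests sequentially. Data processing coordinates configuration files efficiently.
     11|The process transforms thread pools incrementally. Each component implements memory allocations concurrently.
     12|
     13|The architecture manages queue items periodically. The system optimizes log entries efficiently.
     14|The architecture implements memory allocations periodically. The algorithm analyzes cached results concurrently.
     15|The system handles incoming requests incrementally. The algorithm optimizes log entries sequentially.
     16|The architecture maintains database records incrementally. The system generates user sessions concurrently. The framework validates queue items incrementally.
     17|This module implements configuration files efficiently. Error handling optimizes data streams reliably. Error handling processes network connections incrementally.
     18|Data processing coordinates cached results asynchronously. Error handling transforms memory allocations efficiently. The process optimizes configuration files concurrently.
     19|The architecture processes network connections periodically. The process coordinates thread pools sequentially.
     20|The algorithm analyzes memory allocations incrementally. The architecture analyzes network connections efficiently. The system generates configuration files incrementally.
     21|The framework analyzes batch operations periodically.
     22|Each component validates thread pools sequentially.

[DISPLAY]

                                               
                                               
                                               
                                               
                                               
                                               
                                               
                                               
                                               
  ┏━━━━━━━━━━━━━━━━━━━━━━━━┓                   
  ┃ Spreadsheet            ┃                   
  ┠─────┏━━━━━━━━━━━━━━━━━━━━━━━━━━━━━━┓       
  ┃A1:  ┃ FileEditor                   ┃       
  ┃     ┠──────────────────────────────┨       
  ┃-----┃█he architecture monitors mem▲┃       
  ┃  1  ┃Error handling validates data█┃       
  ┃  2  ┃The system handles batch oper░┃       
  ┃  3  ┃                             ░┃       
  ┃  4  ┃The framework analyzes queue ░┃       
  ┃  5  ┃The system manages user sessi░┃       
  ┃  6  ┃Error handling monitors confi░┃       
  ┃  7  ┃The framework processes confi░┃       
  ┃  8  ┃This module manages queue ite░┃       


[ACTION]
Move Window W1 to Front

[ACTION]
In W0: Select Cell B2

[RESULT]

                                               
                                               
                                               
                                               
                                               
                                               
                                               
                                               
                                               
  ┏━━━━━━━━━━━━━━━━━━━━━━━━┓                   
  ┃ Spreadsheet            ┃                   
  ┠─────┏━━━━━━━━━━━━━━━━━━━━━━━━━━━━━━┓       
  ┃B2:  ┃ FileEditor                   ┃       
  ┃     ┠──────────────────────────────┨       
  ┃-----┃█he architecture monitors mem▲┃       
  ┃  1  ┃Error handling validates data█┃       
  ┃  2  ┃The system handles batch oper░┃       
  ┃  3  ┃                             ░┃       
  ┃  4  ┃The framework analyzes queue ░┃       
  ┃  5  ┃The system manages user sessi░┃       
  ┃  6  ┃Error handling monitors confi░┃       
  ┃  7  ┃The framework processes confi░┃       
  ┃  8  ┃This module manages queue ite░┃       


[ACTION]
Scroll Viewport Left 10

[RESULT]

                                               
                                               
                                               
                                               
                                               
                                               
                                               
                                               
                                               
   ┏━━━━━━━━━━━━━━━━━━━━━━━━┓                  
   ┃ Spreadsheet            ┃                  
   ┠─────┏━━━━━━━━━━━━━━━━━━━━━━━━━━━━━━┓      
   ┃B2:  ┃ FileEditor                   ┃      
   ┃     ┠──────────────────────────────┨      
   ┃-----┃█he architecture monitors mem▲┃      
   ┃  1  ┃Error handling validates data█┃      
   ┃  2  ┃The system handles batch oper░┃      
   ┃  3  ┃                             ░┃      
   ┃  4  ┃The framework analyzes queue ░┃      
   ┃  5  ┃The system manages user sessi░┃      
   ┃  6  ┃Error handling monitors confi░┃      
   ┃  7  ┃The framework processes confi░┃      
   ┃  8  ┃This module manages queue ite░┃      


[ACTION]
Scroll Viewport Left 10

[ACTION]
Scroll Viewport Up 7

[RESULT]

                                               
                                               
                                               
                                               
                                               
                                               
                                               
                                               
                                               
                                               
                                               
                                               
   ┏━━━━━━━━━━━━━━━━━━━━━━━━┓                  
   ┃ Spreadsheet            ┃                  
   ┠─────┏━━━━━━━━━━━━━━━━━━━━━━━━━━━━━━┓      
   ┃B2:  ┃ FileEditor                   ┃      
   ┃     ┠──────────────────────────────┨      
   ┃-----┃█he architecture monitors mem▲┃      
   ┃  1  ┃Error handling validates data█┃      
   ┃  2  ┃The system handles batch oper░┃      
   ┃  3  ┃                             ░┃      
   ┃  4  ┃The framework analyzes queue ░┃      
   ┃  5  ┃The system manages user sessi░┃      


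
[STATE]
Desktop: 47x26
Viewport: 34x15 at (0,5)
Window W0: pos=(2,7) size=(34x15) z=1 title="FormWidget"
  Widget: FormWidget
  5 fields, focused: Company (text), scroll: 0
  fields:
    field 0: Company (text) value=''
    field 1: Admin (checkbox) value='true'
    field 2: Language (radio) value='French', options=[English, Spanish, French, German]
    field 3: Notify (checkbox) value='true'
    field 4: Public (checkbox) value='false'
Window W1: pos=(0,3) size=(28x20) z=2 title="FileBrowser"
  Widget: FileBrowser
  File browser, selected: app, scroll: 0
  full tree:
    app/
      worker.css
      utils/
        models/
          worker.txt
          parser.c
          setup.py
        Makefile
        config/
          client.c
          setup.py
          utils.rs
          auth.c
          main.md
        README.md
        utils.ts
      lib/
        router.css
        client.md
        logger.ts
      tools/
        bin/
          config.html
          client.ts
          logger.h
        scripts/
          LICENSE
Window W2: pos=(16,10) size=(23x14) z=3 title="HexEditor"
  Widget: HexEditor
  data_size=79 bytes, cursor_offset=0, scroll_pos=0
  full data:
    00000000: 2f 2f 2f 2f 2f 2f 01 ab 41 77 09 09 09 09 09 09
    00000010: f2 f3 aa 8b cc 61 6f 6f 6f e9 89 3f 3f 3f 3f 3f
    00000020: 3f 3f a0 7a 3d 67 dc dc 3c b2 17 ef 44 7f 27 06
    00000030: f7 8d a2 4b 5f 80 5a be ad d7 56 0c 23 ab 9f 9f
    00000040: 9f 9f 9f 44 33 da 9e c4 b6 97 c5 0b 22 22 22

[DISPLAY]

┠──────────────────────────┨      
┃> [-] app/                ┃      
┃    worker.css            ┃━━━━━━
┃    [+] utils/            ┃      
┃    [+] lib/              ┃──────
┃    [+] tools/ ┏━━━━━━━━━━━━━━━━━
┃               ┃ HexEditor       
┃               ┠─────────────────
┃               ┃00000000  2F 2f 2
┃               ┃00000010  f2 f3 a
┃               ┃00000020  3f 3f a
┃               ┃00000030  f7 8d a
┃               ┃00000040  9f 9f 9
┃               ┃                 
┃               ┃                 


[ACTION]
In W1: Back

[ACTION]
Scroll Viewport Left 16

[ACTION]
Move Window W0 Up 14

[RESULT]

┠──────────────────────────┨  ( ) 
┃> [-] app/                ┃      
┃    worker.css            ┃      
┃    [+] utils/            ┃      
┃    [+] lib/              ┃      
┃    [+] tools/ ┏━━━━━━━━━━━━━━━━━
┃               ┃ HexEditor       
┃               ┠─────────────────
┃               ┃00000000  2F 2f 2
┃               ┃00000010  f2 f3 a
┃               ┃00000020  3f 3f a
┃               ┃00000030  f7 8d a
┃               ┃00000040  9f 9f 9
┃               ┃                 
┃               ┃                 


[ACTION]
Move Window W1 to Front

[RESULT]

┠──────────────────────────┨  ( ) 
┃> [-] app/                ┃      
┃    worker.css            ┃      
┃    [+] utils/            ┃      
┃    [+] lib/              ┃      
┃    [+] tools/            ┃━━━━━━
┃                          ┃      
┃                          ┃──────
┃                          ┃F 2f 2
┃                          ┃2 f3 a
┃                          ┃f 3f a
┃                          ┃7 8d a
┃                          ┃f 9f 9
┃                          ┃      
┃                          ┃      


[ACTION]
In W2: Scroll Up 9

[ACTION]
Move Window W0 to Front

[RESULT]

┠─┃  Language:   ( ) English  ( ) 
┃>┃  Notify:     [x]              
┃ ┃  Public:     [ ]              
┃ ┃                               
┃ ┃                               
┃ ┃                               
┃ ┃                               
┃ ┃                               
┃ ┃                               
┃ ┗━━━━━━━━━━━━━━━━━━━━━━━━━━━━━━━
┃                          ┃f 3f a
┃                          ┃7 8d a
┃                          ┃f 9f 9
┃                          ┃      
┃                          ┃      


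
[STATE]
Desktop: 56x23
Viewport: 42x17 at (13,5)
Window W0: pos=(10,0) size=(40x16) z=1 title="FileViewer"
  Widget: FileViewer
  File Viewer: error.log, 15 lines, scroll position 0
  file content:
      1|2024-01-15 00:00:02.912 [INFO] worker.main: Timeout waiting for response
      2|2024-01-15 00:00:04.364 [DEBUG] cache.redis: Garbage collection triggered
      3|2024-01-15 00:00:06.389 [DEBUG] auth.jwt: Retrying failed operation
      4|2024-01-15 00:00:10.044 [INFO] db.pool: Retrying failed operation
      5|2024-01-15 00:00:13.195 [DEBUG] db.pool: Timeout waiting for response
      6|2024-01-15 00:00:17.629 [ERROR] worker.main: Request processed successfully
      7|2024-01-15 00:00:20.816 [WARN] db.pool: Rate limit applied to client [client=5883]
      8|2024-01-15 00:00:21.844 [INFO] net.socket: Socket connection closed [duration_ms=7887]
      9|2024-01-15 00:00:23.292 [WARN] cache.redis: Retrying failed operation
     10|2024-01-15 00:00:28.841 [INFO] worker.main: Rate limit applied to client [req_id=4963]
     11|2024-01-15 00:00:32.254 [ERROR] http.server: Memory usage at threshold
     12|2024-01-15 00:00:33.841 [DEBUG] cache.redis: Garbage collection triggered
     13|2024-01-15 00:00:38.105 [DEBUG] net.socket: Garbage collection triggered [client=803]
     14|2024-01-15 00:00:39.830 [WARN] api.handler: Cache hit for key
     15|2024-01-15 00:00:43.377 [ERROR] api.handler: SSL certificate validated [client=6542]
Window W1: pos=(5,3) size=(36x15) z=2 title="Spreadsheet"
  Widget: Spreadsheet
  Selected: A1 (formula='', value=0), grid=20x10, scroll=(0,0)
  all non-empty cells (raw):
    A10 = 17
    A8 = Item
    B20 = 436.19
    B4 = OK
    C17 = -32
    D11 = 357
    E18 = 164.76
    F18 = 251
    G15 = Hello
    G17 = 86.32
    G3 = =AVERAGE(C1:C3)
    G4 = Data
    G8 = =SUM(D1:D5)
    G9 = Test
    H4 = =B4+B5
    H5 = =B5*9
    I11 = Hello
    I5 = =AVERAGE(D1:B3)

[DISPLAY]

───────────────────────────┨] auth.░┃     
                           ┃ db.poo░┃     
A       B       C       D  ┃] db.po░┃     
---------------------------┃] worke░┃     
  [0]       0       0      ┃ db.poo░┃     
    0       0       0      ┃ net.so░┃     
    0       0       0      ┃ cache.░┃     
    0OK             0      ┃ worker░┃     
    0       0       0      ┃] http.░┃     
    0       0       0      ┃] cache▼┃     
    0       0       0      ┃━━━━━━━━┛     
m           0       0      ┃              
━━━━━━━━━━━━━━━━━━━━━━━━━━━┛              
                                          
                                          
                                          
                                          


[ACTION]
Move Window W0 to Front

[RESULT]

24-01-15 00:00:06.389 [DEBUG] auth.░┃     
24-01-15 00:00:10.044 [INFO] db.poo░┃     
24-01-15 00:00:13.195 [DEBUG] db.po░┃     
24-01-15 00:00:17.629 [ERROR] worke░┃     
24-01-15 00:00:20.816 [WARN] db.poo░┃     
24-01-15 00:00:21.844 [INFO] net.so░┃     
24-01-15 00:00:23.292 [WARN] cache.░┃     
24-01-15 00:00:28.841 [INFO] worker░┃     
24-01-15 00:00:32.254 [ERROR] http.░┃     
24-01-15 00:00:33.841 [DEBUG] cache▼┃     
━━━━━━━━━━━━━━━━━━━━━━━━━━━━━━━━━━━━┛     
m           0       0      ┃              
━━━━━━━━━━━━━━━━━━━━━━━━━━━┛              
                                          
                                          
                                          
                                          


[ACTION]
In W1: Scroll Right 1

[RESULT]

24-01-15 00:00:06.389 [DEBUG] auth.░┃     
24-01-15 00:00:10.044 [INFO] db.poo░┃     
24-01-15 00:00:13.195 [DEBUG] db.po░┃     
24-01-15 00:00:17.629 [ERROR] worke░┃     
24-01-15 00:00:20.816 [WARN] db.poo░┃     
24-01-15 00:00:21.844 [INFO] net.so░┃     
24-01-15 00:00:23.292 [WARN] cache.░┃     
24-01-15 00:00:28.841 [INFO] worker░┃     
24-01-15 00:00:32.254 [ERROR] http.░┃     
24-01-15 00:00:33.841 [DEBUG] cache▼┃     
━━━━━━━━━━━━━━━━━━━━━━━━━━━━━━━━━━━━┛     
    0       0       0      ┃              
━━━━━━━━━━━━━━━━━━━━━━━━━━━┛              
                                          
                                          
                                          
                                          


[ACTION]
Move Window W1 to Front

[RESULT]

───────────────────────────┨] auth.░┃     
                           ┃ db.poo░┃     
B       C       D       E  ┃] db.po░┃     
---------------------------┃] worke░┃     
    0       0       0      ┃ db.poo░┃     
    0       0       0      ┃ net.so░┃     
    0       0       0      ┃ cache.░┃     
            0       0      ┃ worker░┃     
    0       0       0      ┃] http.░┃     
    0       0       0      ┃] cache▼┃     
    0       0       0      ┃━━━━━━━━┛     
    0       0       0      ┃              
━━━━━━━━━━━━━━━━━━━━━━━━━━━┛              
                                          
                                          
                                          
                                          


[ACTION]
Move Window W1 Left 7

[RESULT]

──────────────────────┨DEBUG] auth.░┃     
                      ┃INFO] db.poo░┃     
   C       D       E  ┃DEBUG] db.po░┃     
----------------------┃ERROR] worke░┃     
       0       0      ┃WARN] db.poo░┃     
       0       0      ┃INFO] net.so░┃     
       0       0      ┃WARN] cache.░┃     
       0       0      ┃INFO] worker░┃     
       0       0      ┃ERROR] http.░┃     
       0       0      ┃DEBUG] cache▼┃     
       0       0      ┃━━━━━━━━━━━━━┛     
       0       0      ┃                   
━━━━━━━━━━━━━━━━━━━━━━┛                   
                                          
                                          
                                          
                                          


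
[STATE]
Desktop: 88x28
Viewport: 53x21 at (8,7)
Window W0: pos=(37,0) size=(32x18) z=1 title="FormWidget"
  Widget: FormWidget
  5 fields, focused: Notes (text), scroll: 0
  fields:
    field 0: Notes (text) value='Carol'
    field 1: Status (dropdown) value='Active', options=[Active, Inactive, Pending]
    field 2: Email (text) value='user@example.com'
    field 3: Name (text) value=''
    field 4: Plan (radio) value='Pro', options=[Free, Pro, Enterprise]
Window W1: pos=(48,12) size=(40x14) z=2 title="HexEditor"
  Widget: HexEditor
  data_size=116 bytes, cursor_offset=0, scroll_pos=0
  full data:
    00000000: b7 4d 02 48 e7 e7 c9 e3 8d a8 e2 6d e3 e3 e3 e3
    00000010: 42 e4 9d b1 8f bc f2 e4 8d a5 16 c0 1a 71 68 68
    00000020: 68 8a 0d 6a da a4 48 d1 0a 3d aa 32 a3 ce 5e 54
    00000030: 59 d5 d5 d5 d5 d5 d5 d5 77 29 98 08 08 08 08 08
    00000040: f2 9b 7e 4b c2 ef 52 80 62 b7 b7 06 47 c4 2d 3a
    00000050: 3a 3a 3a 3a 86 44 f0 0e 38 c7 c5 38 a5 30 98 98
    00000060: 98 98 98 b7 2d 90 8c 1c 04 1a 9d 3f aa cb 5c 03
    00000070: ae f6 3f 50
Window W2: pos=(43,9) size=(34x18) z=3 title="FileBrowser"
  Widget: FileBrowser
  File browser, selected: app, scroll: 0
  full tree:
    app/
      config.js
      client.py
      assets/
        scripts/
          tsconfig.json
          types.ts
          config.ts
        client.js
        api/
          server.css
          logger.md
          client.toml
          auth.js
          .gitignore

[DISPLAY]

                             ┃  Plan:       ( ) Free 
                             ┃                       
                             ┃     ┏━━━━━━━━━━━━━━━━━
                             ┃     ┃ FileBrowser     
                             ┃     ┠─────────────────
                             ┃     ┃> [-] app/       
                             ┃     ┃    config.js    
                             ┃     ┃    client.py    
                             ┃     ┃    [+] assets/  
                             ┃     ┃                 
                             ┗━━━━━┃                 
                                   ┃                 
                                   ┃                 
                                   ┃                 
                                   ┃                 
                                   ┃                 
                                   ┃                 
                                   ┃                 
                                   ┃                 
                                   ┗━━━━━━━━━━━━━━━━━
                                                     


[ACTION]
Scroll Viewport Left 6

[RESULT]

                                   ┃  Plan:       ( )
                                   ┃                 
                                   ┃     ┏━━━━━━━━━━━
                                   ┃     ┃ FileBrowse
                                   ┃     ┠───────────
                                   ┃     ┃> [-] app/ 
                                   ┃     ┃    config.
                                   ┃     ┃    client.
                                   ┃     ┃    [+] ass
                                   ┃     ┃           
                                   ┗━━━━━┃           
                                         ┃           
                                         ┃           
                                         ┃           
                                         ┃           
                                         ┃           
                                         ┃           
                                         ┃           
                                         ┃           
                                         ┗━━━━━━━━━━━
                                                     


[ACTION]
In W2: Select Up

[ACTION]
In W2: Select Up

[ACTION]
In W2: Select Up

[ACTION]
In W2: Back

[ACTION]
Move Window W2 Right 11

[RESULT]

                                   ┃  Plan:       ( )
                                   ┃                 
                                   ┃                ┏
                                   ┃                ┃
                                   ┃                ┠
                                   ┃          ┏━━━━━┃
                                   ┃          ┃ HexE┃
                                   ┃          ┠─────┃
                                   ┃          ┃00000┃
                                   ┃          ┃00000┃
                                   ┗━━━━━━━━━━┃00000┃
                                              ┃00000┃
                                              ┃00000┃
                                              ┃00000┃
                                              ┃00000┃
                                              ┃00000┃
                                              ┃     ┃
                                              ┃     ┃
                                              ┗━━━━━┃
                                                    ┗
                                                     


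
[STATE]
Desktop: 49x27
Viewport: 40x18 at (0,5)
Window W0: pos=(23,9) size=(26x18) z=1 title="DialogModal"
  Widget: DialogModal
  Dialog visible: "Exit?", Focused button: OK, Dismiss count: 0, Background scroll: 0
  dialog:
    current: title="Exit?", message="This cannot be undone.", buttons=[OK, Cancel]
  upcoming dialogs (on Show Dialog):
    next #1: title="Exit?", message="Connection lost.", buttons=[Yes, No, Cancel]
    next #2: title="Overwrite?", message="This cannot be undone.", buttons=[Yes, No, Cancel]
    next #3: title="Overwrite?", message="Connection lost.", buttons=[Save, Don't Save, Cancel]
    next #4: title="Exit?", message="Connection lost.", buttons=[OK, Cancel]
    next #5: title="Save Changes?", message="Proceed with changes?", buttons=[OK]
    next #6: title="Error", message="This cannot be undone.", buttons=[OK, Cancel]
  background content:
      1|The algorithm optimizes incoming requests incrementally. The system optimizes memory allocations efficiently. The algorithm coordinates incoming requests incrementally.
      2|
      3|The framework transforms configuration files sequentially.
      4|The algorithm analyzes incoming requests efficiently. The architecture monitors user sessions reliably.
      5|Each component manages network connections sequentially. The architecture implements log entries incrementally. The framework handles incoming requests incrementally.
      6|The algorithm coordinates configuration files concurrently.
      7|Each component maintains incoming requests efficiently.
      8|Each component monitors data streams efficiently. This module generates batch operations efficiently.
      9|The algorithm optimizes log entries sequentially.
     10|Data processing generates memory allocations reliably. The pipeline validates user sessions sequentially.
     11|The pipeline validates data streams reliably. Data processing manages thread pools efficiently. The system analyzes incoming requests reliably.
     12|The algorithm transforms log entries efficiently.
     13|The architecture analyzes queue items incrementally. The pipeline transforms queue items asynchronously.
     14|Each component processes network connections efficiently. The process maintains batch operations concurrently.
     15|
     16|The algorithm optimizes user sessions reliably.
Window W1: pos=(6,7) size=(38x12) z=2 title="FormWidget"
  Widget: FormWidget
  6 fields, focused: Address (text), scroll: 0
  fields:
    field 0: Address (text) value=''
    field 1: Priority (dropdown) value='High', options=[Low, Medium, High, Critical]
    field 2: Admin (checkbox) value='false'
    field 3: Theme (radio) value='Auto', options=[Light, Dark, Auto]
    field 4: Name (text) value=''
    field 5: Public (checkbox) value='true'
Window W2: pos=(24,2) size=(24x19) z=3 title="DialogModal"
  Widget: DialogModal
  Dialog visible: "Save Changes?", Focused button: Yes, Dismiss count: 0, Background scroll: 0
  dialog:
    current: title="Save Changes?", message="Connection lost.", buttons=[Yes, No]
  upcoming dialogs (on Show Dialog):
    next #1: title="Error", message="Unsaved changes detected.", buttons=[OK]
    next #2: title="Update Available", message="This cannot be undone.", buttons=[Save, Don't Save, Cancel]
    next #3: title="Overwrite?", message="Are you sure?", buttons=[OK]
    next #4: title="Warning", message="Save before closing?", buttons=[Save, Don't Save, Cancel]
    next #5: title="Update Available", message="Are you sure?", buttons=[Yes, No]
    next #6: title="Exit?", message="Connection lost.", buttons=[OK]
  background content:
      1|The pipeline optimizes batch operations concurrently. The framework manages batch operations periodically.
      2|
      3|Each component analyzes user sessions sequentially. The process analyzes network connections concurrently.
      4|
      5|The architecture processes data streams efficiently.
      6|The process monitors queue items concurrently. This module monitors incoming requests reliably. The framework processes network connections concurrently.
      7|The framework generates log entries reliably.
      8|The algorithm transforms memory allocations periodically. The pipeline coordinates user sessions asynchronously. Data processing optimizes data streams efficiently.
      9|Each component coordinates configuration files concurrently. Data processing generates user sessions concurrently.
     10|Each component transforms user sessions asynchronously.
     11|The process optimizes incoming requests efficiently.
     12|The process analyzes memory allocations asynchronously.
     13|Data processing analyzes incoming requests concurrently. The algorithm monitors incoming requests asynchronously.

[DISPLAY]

                        ┃The pipeline op
                        ┃               
      ┏━━━━━━━━━━━━━━━━━┃Each component 
      ┃ FormWidget      ┃               
      ┠─────────────────┃The architectur
      ┃> Address:    [  ┃Th┌────────────
      ┃  Priority:   [Hi┃Th│ Save Change
      ┃  Admin:      [ ]┃Th│Connection l
      ┃  Theme:      ( )┃Ea│   [Yes]  No
      ┃  Name:       [  ┃Ea└────────────
      ┃  Public:     [x]┃The process opt
      ┃                 ┃The process ana
      ┃                 ┃Data processing
      ┗━━━━━━━━━━━━━━━━━┃               
                       ┃┃               
                       ┃┗━━━━━━━━━━━━━━━
                       ┃Data processing 
                       ┃The pipeline val


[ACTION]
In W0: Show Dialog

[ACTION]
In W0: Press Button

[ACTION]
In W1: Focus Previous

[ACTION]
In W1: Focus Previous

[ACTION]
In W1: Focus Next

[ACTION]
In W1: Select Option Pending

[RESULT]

                        ┃The pipeline op
                        ┃               
      ┏━━━━━━━━━━━━━━━━━┃Each component 
      ┃ FormWidget      ┃               
      ┠─────────────────┃The architectur
      ┃  Address:    [  ┃Th┌────────────
      ┃  Priority:   [Hi┃Th│ Save Change
      ┃  Admin:      [ ]┃Th│Connection l
      ┃  Theme:      ( )┃Ea│   [Yes]  No
      ┃  Name:       [  ┃Ea└────────────
      ┃> Public:     [x]┃The process opt
      ┃                 ┃The process ana
      ┃                 ┃Data processing
      ┗━━━━━━━━━━━━━━━━━┃               
                       ┃┃               
                       ┃┗━━━━━━━━━━━━━━━
                       ┃Data processing 
                       ┃The pipeline val
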